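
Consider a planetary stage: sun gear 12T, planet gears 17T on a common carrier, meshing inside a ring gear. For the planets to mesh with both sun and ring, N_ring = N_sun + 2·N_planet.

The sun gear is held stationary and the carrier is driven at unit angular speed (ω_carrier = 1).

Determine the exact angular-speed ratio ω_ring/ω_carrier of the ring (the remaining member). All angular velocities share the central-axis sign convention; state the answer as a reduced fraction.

N_ring = 12 + 2·17 = 46
12(ω_s−ω_c) = −46(ω_r−ω_c),  ω_s=0, ω_c=1
ω_r = 1 − (12/46)(0−1) = 29/23
ω_r/ω_c = 29/23

29/23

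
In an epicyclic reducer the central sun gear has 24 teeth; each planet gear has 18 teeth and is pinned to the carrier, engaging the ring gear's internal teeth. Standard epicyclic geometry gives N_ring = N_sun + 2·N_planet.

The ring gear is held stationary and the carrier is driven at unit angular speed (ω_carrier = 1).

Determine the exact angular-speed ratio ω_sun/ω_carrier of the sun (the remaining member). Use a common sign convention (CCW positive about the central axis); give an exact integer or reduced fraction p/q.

N_ring = 24 + 2·18 = 60
24(ω_s−ω_c) = −60(ω_r−ω_c),  ω_r=0, ω_c=1
ω_s = 1 − (60/24)(0−1) = 7/2
ω_s/ω_c = 7/2

7/2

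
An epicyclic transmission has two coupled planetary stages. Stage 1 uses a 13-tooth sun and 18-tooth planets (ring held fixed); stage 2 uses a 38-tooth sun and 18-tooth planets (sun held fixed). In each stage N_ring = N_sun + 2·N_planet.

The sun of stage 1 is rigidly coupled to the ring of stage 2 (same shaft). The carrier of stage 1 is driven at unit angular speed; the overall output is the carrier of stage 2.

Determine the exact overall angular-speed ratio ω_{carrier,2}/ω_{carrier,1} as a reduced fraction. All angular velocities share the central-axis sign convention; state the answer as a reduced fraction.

Stage 1: N_ring = 13 + 2·18 = 49
Stage 1: 13(ω_s−ω_c) = −49(ω_r−ω_c),  ω_r=0, ω_c=1
Stage 1: ω_s = 1 − (49/13)(0−1) = 62/13
  ⇒ ω_s¹/ω_c¹ = 62/13
Stage 2: N_ring = 38 + 2·18 = 74
Stage 2: 38(ω_s−ω_c) = −74(ω_r−ω_c),  ω_s=0, ω_r=1
Stage 2: 38(0−ω_c) = −74(1−ω_c)  ⇒  112ω_c = 74  ⇒  ω_c = 37/56
  ⇒ ω_c²/ω_r² = 37/56
Coupling ω_r² = ω_s¹ ⇒ overall = 62/13 × 37/56 = 1147/364

1147/364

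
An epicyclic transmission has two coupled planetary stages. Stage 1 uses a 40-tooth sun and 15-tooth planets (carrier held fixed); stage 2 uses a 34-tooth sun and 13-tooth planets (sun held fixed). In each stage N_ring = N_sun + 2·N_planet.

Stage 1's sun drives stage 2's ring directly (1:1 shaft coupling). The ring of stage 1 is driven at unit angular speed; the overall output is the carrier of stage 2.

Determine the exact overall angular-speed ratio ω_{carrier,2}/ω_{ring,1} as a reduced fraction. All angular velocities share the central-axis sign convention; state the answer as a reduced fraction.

-105/94

Stage 1: N_ring = 40 + 2·15 = 70
Stage 1: 40(ω_s−ω_c) = −70(ω_r−ω_c),  ω_c=0, ω_r=1
Stage 1: ω_s = 0 − (70/40)(1−0) = -7/4
  ⇒ ω_s¹/ω_r¹ = -7/4
Stage 2: N_ring = 34 + 2·13 = 60
Stage 2: 34(ω_s−ω_c) = −60(ω_r−ω_c),  ω_s=0, ω_r=1
Stage 2: 34(0−ω_c) = −60(1−ω_c)  ⇒  94ω_c = 60  ⇒  ω_c = 30/47
  ⇒ ω_c²/ω_r² = 30/47
Coupling ω_r² = ω_s¹ ⇒ overall = -7/4 × 30/47 = -105/94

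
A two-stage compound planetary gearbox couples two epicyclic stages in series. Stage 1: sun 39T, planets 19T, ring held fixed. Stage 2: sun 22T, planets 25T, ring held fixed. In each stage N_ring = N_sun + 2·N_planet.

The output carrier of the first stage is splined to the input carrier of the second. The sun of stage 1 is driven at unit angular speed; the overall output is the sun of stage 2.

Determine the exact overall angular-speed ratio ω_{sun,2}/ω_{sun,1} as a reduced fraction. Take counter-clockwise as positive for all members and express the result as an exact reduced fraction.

1833/1276

Stage 1: N_ring = 39 + 2·19 = 77
Stage 1: 39(ω_s−ω_c) = −77(ω_r−ω_c),  ω_r=0, ω_s=1
Stage 1: 39(1−ω_c) = −77(0−ω_c)  ⇒  116ω_c = 39  ⇒  ω_c = 39/116
  ⇒ ω_c¹/ω_s¹ = 39/116
Stage 2: N_ring = 22 + 2·25 = 72
Stage 2: 22(ω_s−ω_c) = −72(ω_r−ω_c),  ω_r=0, ω_c=1
Stage 2: ω_s = 1 − (72/22)(0−1) = 47/11
  ⇒ ω_s²/ω_c² = 47/11
Coupling ω_c² = ω_c¹ ⇒ overall = 39/116 × 47/11 = 1833/1276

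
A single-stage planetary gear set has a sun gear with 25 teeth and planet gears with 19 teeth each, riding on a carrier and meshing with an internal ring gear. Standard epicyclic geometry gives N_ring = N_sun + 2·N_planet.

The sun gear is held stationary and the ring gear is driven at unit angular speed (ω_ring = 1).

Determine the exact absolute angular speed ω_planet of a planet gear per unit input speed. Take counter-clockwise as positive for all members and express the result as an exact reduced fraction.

63/38

N_ring = 25 + 2·19 = 63
25(ω_s−ω_c) = −63(ω_r−ω_c),  ω_s=0, ω_r=1
25(0−ω_c) = −63(1−ω_c)  ⇒  88ω_c = 63  ⇒  ω_c = 63/88
sun–planet: 25·(0−63/88) = −19·(ω_p−ω_c)  ⇒  ω_p−ω_c = −(25/19)·(-63/88) = 1575/1672
ω_p = 63/88 + 1575/1672 = 63/38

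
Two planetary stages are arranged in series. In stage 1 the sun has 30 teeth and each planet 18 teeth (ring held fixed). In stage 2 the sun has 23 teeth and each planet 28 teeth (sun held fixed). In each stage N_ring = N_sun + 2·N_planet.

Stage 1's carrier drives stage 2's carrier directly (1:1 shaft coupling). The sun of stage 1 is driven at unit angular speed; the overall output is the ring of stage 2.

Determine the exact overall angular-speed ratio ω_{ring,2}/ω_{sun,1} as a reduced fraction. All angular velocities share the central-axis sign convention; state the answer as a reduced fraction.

Stage 1: N_ring = 30 + 2·18 = 66
Stage 1: 30(ω_s−ω_c) = −66(ω_r−ω_c),  ω_r=0, ω_s=1
Stage 1: 30(1−ω_c) = −66(0−ω_c)  ⇒  96ω_c = 30  ⇒  ω_c = 5/16
  ⇒ ω_c¹/ω_s¹ = 5/16
Stage 2: N_ring = 23 + 2·28 = 79
Stage 2: 23(ω_s−ω_c) = −79(ω_r−ω_c),  ω_s=0, ω_c=1
Stage 2: ω_r = 1 − (23/79)(0−1) = 102/79
  ⇒ ω_r²/ω_c² = 102/79
Coupling ω_c² = ω_c¹ ⇒ overall = 5/16 × 102/79 = 255/632

255/632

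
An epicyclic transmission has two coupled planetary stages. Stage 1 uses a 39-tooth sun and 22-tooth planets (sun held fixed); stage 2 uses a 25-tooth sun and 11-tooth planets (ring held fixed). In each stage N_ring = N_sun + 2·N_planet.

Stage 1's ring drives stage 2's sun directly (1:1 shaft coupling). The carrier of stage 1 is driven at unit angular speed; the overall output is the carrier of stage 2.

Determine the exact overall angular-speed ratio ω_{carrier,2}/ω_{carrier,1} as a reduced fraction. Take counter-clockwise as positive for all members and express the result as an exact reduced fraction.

Stage 1: N_ring = 39 + 2·22 = 83
Stage 1: 39(ω_s−ω_c) = −83(ω_r−ω_c),  ω_s=0, ω_c=1
Stage 1: ω_r = 1 − (39/83)(0−1) = 122/83
  ⇒ ω_r¹/ω_c¹ = 122/83
Stage 2: N_ring = 25 + 2·11 = 47
Stage 2: 25(ω_s−ω_c) = −47(ω_r−ω_c),  ω_r=0, ω_s=1
Stage 2: 25(1−ω_c) = −47(0−ω_c)  ⇒  72ω_c = 25  ⇒  ω_c = 25/72
  ⇒ ω_c²/ω_s² = 25/72
Coupling ω_s² = ω_r¹ ⇒ overall = 122/83 × 25/72 = 1525/2988

1525/2988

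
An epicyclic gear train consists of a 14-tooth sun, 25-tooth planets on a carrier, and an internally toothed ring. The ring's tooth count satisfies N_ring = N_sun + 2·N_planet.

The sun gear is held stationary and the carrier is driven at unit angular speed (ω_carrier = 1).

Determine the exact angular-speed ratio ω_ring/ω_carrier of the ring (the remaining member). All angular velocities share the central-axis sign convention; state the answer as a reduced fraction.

39/32

N_ring = 14 + 2·25 = 64
14(ω_s−ω_c) = −64(ω_r−ω_c),  ω_s=0, ω_c=1
ω_r = 1 − (14/64)(0−1) = 39/32
ω_r/ω_c = 39/32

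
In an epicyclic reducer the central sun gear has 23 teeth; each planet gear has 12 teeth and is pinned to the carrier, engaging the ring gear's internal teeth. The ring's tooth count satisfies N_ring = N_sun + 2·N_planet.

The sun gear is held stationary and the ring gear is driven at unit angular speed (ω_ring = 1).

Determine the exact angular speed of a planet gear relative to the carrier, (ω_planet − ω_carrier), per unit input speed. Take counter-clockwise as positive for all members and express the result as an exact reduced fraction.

N_ring = 23 + 2·12 = 47
23(ω_s−ω_c) = −47(ω_r−ω_c),  ω_s=0, ω_r=1
23(0−ω_c) = −47(1−ω_c)  ⇒  70ω_c = 47  ⇒  ω_c = 47/70
sun–planet: 23·(0−47/70) = −12·(ω_p−ω_c)  ⇒  ω_p−ω_c = −(23/12)·(-47/70) = 1081/840

1081/840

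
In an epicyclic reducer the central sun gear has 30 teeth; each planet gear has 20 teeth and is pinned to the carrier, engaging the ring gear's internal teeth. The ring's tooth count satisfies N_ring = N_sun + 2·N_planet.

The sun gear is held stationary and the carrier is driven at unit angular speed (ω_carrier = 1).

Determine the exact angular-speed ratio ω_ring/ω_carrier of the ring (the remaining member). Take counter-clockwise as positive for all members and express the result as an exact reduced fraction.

10/7

N_ring = 30 + 2·20 = 70
30(ω_s−ω_c) = −70(ω_r−ω_c),  ω_s=0, ω_c=1
ω_r = 1 − (30/70)(0−1) = 10/7
ω_r/ω_c = 10/7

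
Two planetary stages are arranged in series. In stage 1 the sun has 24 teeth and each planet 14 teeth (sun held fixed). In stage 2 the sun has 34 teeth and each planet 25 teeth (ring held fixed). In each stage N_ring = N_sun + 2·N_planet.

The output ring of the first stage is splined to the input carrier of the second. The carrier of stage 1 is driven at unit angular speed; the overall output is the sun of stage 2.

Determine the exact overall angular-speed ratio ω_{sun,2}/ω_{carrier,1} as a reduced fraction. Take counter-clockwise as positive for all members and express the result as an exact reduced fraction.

1121/221

Stage 1: N_ring = 24 + 2·14 = 52
Stage 1: 24(ω_s−ω_c) = −52(ω_r−ω_c),  ω_s=0, ω_c=1
Stage 1: ω_r = 1 − (24/52)(0−1) = 19/13
  ⇒ ω_r¹/ω_c¹ = 19/13
Stage 2: N_ring = 34 + 2·25 = 84
Stage 2: 34(ω_s−ω_c) = −84(ω_r−ω_c),  ω_r=0, ω_c=1
Stage 2: ω_s = 1 − (84/34)(0−1) = 59/17
  ⇒ ω_s²/ω_c² = 59/17
Coupling ω_c² = ω_r¹ ⇒ overall = 19/13 × 59/17 = 1121/221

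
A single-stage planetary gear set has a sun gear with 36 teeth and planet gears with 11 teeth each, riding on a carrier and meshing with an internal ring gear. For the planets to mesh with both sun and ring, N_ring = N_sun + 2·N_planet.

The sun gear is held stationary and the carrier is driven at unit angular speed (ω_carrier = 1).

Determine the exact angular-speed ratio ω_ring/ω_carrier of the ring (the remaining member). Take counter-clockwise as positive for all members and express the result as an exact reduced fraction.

47/29

N_ring = 36 + 2·11 = 58
36(ω_s−ω_c) = −58(ω_r−ω_c),  ω_s=0, ω_c=1
ω_r = 1 − (36/58)(0−1) = 47/29
ω_r/ω_c = 47/29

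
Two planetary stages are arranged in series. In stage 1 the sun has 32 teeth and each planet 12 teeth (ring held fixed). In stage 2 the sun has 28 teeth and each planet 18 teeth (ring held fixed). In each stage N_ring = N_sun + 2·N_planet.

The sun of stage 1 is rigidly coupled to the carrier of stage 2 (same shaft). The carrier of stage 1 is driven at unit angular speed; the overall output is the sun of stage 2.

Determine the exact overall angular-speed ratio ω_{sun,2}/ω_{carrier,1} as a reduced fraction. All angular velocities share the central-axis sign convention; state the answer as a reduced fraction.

253/28

Stage 1: N_ring = 32 + 2·12 = 56
Stage 1: 32(ω_s−ω_c) = −56(ω_r−ω_c),  ω_r=0, ω_c=1
Stage 1: ω_s = 1 − (56/32)(0−1) = 11/4
  ⇒ ω_s¹/ω_c¹ = 11/4
Stage 2: N_ring = 28 + 2·18 = 64
Stage 2: 28(ω_s−ω_c) = −64(ω_r−ω_c),  ω_r=0, ω_c=1
Stage 2: ω_s = 1 − (64/28)(0−1) = 23/7
  ⇒ ω_s²/ω_c² = 23/7
Coupling ω_c² = ω_s¹ ⇒ overall = 11/4 × 23/7 = 253/28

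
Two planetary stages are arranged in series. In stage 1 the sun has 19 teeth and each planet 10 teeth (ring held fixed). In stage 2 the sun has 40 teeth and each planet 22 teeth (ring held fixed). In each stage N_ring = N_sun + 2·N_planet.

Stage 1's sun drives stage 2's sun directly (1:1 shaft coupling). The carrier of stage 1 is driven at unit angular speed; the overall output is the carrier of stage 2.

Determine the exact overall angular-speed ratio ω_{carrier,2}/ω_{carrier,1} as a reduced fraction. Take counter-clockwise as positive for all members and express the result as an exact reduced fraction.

580/589

Stage 1: N_ring = 19 + 2·10 = 39
Stage 1: 19(ω_s−ω_c) = −39(ω_r−ω_c),  ω_r=0, ω_c=1
Stage 1: ω_s = 1 − (39/19)(0−1) = 58/19
  ⇒ ω_s¹/ω_c¹ = 58/19
Stage 2: N_ring = 40 + 2·22 = 84
Stage 2: 40(ω_s−ω_c) = −84(ω_r−ω_c),  ω_r=0, ω_s=1
Stage 2: 40(1−ω_c) = −84(0−ω_c)  ⇒  124ω_c = 40  ⇒  ω_c = 10/31
  ⇒ ω_c²/ω_s² = 10/31
Coupling ω_s² = ω_s¹ ⇒ overall = 58/19 × 10/31 = 580/589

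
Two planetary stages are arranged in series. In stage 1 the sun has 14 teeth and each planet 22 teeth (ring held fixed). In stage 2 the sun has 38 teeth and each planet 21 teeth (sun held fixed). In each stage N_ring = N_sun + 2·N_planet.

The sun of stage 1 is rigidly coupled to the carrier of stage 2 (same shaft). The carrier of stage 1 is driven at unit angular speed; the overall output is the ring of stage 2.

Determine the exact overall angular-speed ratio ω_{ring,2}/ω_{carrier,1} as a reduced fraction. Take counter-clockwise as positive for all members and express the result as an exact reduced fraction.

Stage 1: N_ring = 14 + 2·22 = 58
Stage 1: 14(ω_s−ω_c) = −58(ω_r−ω_c),  ω_r=0, ω_c=1
Stage 1: ω_s = 1 − (58/14)(0−1) = 36/7
  ⇒ ω_s¹/ω_c¹ = 36/7
Stage 2: N_ring = 38 + 2·21 = 80
Stage 2: 38(ω_s−ω_c) = −80(ω_r−ω_c),  ω_s=0, ω_c=1
Stage 2: ω_r = 1 − (38/80)(0−1) = 59/40
  ⇒ ω_r²/ω_c² = 59/40
Coupling ω_c² = ω_s¹ ⇒ overall = 36/7 × 59/40 = 531/70

531/70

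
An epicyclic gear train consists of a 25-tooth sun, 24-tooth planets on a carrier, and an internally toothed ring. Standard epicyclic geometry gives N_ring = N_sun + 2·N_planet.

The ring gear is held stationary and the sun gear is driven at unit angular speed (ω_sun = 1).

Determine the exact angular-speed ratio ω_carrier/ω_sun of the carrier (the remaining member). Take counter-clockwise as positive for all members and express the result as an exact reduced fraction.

N_ring = 25 + 2·24 = 73
25(ω_s−ω_c) = −73(ω_r−ω_c),  ω_r=0, ω_s=1
25(1−ω_c) = −73(0−ω_c)  ⇒  98ω_c = 25  ⇒  ω_c = 25/98
ω_c/ω_s = 25/98

25/98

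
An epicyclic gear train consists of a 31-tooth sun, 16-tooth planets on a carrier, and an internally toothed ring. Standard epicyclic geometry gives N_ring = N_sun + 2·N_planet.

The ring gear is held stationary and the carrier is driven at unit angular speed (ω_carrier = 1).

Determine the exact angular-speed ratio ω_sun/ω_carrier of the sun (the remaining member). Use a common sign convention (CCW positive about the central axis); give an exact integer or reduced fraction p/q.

N_ring = 31 + 2·16 = 63
31(ω_s−ω_c) = −63(ω_r−ω_c),  ω_r=0, ω_c=1
ω_s = 1 − (63/31)(0−1) = 94/31
ω_s/ω_c = 94/31

94/31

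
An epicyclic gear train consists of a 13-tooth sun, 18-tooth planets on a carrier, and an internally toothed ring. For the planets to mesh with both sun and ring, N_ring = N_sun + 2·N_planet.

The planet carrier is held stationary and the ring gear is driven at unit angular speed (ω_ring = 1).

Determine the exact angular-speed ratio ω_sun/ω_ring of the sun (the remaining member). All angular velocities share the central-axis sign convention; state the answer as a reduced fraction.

N_ring = 13 + 2·18 = 49
13(ω_s−ω_c) = −49(ω_r−ω_c),  ω_c=0, ω_r=1
ω_s = 0 − (49/13)(1−0) = -49/13
ω_s/ω_r = -49/13

-49/13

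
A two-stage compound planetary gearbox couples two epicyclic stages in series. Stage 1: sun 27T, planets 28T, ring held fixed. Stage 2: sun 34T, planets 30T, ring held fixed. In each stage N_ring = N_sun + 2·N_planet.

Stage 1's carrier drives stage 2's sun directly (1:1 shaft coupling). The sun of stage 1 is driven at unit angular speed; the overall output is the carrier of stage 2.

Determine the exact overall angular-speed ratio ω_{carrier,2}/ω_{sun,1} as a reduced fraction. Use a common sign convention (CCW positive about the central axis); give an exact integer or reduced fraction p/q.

459/7040

Stage 1: N_ring = 27 + 2·28 = 83
Stage 1: 27(ω_s−ω_c) = −83(ω_r−ω_c),  ω_r=0, ω_s=1
Stage 1: 27(1−ω_c) = −83(0−ω_c)  ⇒  110ω_c = 27  ⇒  ω_c = 27/110
  ⇒ ω_c¹/ω_s¹ = 27/110
Stage 2: N_ring = 34 + 2·30 = 94
Stage 2: 34(ω_s−ω_c) = −94(ω_r−ω_c),  ω_r=0, ω_s=1
Stage 2: 34(1−ω_c) = −94(0−ω_c)  ⇒  128ω_c = 34  ⇒  ω_c = 17/64
  ⇒ ω_c²/ω_s² = 17/64
Coupling ω_s² = ω_c¹ ⇒ overall = 27/110 × 17/64 = 459/7040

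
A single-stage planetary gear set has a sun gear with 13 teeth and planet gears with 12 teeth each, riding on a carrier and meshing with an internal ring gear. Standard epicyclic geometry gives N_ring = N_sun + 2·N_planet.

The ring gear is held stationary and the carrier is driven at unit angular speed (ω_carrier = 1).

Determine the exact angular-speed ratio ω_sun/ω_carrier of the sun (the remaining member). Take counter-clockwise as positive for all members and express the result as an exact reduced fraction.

N_ring = 13 + 2·12 = 37
13(ω_s−ω_c) = −37(ω_r−ω_c),  ω_r=0, ω_c=1
ω_s = 1 − (37/13)(0−1) = 50/13
ω_s/ω_c = 50/13

50/13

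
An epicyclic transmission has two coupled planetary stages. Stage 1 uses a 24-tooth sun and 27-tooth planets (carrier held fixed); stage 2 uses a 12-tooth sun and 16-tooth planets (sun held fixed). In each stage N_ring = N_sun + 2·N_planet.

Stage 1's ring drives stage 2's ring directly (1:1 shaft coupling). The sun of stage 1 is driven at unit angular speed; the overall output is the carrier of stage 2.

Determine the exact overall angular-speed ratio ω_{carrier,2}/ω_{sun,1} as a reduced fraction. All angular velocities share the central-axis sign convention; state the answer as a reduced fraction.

Stage 1: N_ring = 24 + 2·27 = 78
Stage 1: 24(ω_s−ω_c) = −78(ω_r−ω_c),  ω_c=0, ω_s=1
Stage 1: ω_r = 0 − (24/78)(1−0) = -4/13
  ⇒ ω_r¹/ω_s¹ = -4/13
Stage 2: N_ring = 12 + 2·16 = 44
Stage 2: 12(ω_s−ω_c) = −44(ω_r−ω_c),  ω_s=0, ω_r=1
Stage 2: 12(0−ω_c) = −44(1−ω_c)  ⇒  56ω_c = 44  ⇒  ω_c = 11/14
  ⇒ ω_c²/ω_r² = 11/14
Coupling ω_r² = ω_r¹ ⇒ overall = -4/13 × 11/14 = -22/91

-22/91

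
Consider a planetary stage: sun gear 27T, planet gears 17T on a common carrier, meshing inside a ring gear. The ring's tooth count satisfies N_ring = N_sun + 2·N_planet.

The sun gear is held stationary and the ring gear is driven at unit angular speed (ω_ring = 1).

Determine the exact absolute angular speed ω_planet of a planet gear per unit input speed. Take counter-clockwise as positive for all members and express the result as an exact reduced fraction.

61/34

N_ring = 27 + 2·17 = 61
27(ω_s−ω_c) = −61(ω_r−ω_c),  ω_s=0, ω_r=1
27(0−ω_c) = −61(1−ω_c)  ⇒  88ω_c = 61  ⇒  ω_c = 61/88
sun–planet: 27·(0−61/88) = −17·(ω_p−ω_c)  ⇒  ω_p−ω_c = −(27/17)·(-61/88) = 1647/1496
ω_p = 61/88 + 1647/1496 = 61/34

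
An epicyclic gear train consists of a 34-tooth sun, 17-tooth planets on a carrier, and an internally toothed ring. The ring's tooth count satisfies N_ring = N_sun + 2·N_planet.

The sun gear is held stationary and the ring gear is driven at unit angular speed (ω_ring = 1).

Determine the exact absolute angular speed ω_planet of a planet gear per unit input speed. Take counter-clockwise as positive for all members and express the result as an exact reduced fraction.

2

N_ring = 34 + 2·17 = 68
34(ω_s−ω_c) = −68(ω_r−ω_c),  ω_s=0, ω_r=1
34(0−ω_c) = −68(1−ω_c)  ⇒  102ω_c = 68  ⇒  ω_c = 2/3
sun–planet: 34·(0−2/3) = −17·(ω_p−ω_c)  ⇒  ω_p−ω_c = −(34/17)·(-2/3) = 4/3
ω_p = 2/3 + 4/3 = 2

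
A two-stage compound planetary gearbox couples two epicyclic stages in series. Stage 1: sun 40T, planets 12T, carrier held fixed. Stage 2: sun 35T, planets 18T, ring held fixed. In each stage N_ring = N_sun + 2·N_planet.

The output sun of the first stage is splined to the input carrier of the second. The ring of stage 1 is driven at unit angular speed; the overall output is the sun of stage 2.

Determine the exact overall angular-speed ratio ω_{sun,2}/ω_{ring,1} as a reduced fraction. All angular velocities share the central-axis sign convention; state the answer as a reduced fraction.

-848/175

Stage 1: N_ring = 40 + 2·12 = 64
Stage 1: 40(ω_s−ω_c) = −64(ω_r−ω_c),  ω_c=0, ω_r=1
Stage 1: ω_s = 0 − (64/40)(1−0) = -8/5
  ⇒ ω_s¹/ω_r¹ = -8/5
Stage 2: N_ring = 35 + 2·18 = 71
Stage 2: 35(ω_s−ω_c) = −71(ω_r−ω_c),  ω_r=0, ω_c=1
Stage 2: ω_s = 1 − (71/35)(0−1) = 106/35
  ⇒ ω_s²/ω_c² = 106/35
Coupling ω_c² = ω_s¹ ⇒ overall = -8/5 × 106/35 = -848/175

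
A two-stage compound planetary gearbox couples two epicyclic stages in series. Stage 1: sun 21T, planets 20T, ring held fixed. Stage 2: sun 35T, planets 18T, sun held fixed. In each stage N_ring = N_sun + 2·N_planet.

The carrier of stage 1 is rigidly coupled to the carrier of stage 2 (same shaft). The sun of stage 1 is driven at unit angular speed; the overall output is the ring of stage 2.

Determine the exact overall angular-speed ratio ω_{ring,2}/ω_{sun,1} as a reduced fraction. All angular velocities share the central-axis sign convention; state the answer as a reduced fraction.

Stage 1: N_ring = 21 + 2·20 = 61
Stage 1: 21(ω_s−ω_c) = −61(ω_r−ω_c),  ω_r=0, ω_s=1
Stage 1: 21(1−ω_c) = −61(0−ω_c)  ⇒  82ω_c = 21  ⇒  ω_c = 21/82
  ⇒ ω_c¹/ω_s¹ = 21/82
Stage 2: N_ring = 35 + 2·18 = 71
Stage 2: 35(ω_s−ω_c) = −71(ω_r−ω_c),  ω_s=0, ω_c=1
Stage 2: ω_r = 1 − (35/71)(0−1) = 106/71
  ⇒ ω_r²/ω_c² = 106/71
Coupling ω_c² = ω_c¹ ⇒ overall = 21/82 × 106/71 = 1113/2911

1113/2911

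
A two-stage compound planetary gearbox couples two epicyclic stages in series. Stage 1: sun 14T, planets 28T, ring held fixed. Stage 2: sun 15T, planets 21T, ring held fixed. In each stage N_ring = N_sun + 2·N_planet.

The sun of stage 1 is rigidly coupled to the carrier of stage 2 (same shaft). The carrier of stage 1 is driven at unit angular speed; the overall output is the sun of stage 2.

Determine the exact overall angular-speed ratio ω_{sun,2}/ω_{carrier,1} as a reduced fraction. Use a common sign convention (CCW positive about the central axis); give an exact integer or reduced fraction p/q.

144/5

Stage 1: N_ring = 14 + 2·28 = 70
Stage 1: 14(ω_s−ω_c) = −70(ω_r−ω_c),  ω_r=0, ω_c=1
Stage 1: ω_s = 1 − (70/14)(0−1) = 6
  ⇒ ω_s¹/ω_c¹ = 6
Stage 2: N_ring = 15 + 2·21 = 57
Stage 2: 15(ω_s−ω_c) = −57(ω_r−ω_c),  ω_r=0, ω_c=1
Stage 2: ω_s = 1 − (57/15)(0−1) = 24/5
  ⇒ ω_s²/ω_c² = 24/5
Coupling ω_c² = ω_s¹ ⇒ overall = 6 × 24/5 = 144/5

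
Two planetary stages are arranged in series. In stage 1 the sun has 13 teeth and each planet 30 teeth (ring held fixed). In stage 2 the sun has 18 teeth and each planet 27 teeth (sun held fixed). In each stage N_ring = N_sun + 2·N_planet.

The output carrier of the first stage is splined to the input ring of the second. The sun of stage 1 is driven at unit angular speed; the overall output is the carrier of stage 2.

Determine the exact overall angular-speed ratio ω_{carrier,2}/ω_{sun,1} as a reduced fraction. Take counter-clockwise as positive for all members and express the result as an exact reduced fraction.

Stage 1: N_ring = 13 + 2·30 = 73
Stage 1: 13(ω_s−ω_c) = −73(ω_r−ω_c),  ω_r=0, ω_s=1
Stage 1: 13(1−ω_c) = −73(0−ω_c)  ⇒  86ω_c = 13  ⇒  ω_c = 13/86
  ⇒ ω_c¹/ω_s¹ = 13/86
Stage 2: N_ring = 18 + 2·27 = 72
Stage 2: 18(ω_s−ω_c) = −72(ω_r−ω_c),  ω_s=0, ω_r=1
Stage 2: 18(0−ω_c) = −72(1−ω_c)  ⇒  90ω_c = 72  ⇒  ω_c = 4/5
  ⇒ ω_c²/ω_r² = 4/5
Coupling ω_r² = ω_c¹ ⇒ overall = 13/86 × 4/5 = 26/215

26/215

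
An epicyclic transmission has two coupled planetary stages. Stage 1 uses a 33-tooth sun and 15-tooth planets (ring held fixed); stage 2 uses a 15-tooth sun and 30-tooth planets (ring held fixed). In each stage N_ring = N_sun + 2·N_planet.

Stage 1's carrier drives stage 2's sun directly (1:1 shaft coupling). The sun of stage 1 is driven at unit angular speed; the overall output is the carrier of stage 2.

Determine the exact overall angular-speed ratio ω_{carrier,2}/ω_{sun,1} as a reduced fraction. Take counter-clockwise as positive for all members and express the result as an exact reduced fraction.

11/192

Stage 1: N_ring = 33 + 2·15 = 63
Stage 1: 33(ω_s−ω_c) = −63(ω_r−ω_c),  ω_r=0, ω_s=1
Stage 1: 33(1−ω_c) = −63(0−ω_c)  ⇒  96ω_c = 33  ⇒  ω_c = 11/32
  ⇒ ω_c¹/ω_s¹ = 11/32
Stage 2: N_ring = 15 + 2·30 = 75
Stage 2: 15(ω_s−ω_c) = −75(ω_r−ω_c),  ω_r=0, ω_s=1
Stage 2: 15(1−ω_c) = −75(0−ω_c)  ⇒  90ω_c = 15  ⇒  ω_c = 1/6
  ⇒ ω_c²/ω_s² = 1/6
Coupling ω_s² = ω_c¹ ⇒ overall = 11/32 × 1/6 = 11/192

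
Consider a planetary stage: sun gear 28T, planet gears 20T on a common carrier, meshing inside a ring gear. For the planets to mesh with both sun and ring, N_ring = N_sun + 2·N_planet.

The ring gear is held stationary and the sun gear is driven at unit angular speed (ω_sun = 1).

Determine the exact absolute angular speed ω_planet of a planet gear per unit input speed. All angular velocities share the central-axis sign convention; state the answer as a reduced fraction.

N_ring = 28 + 2·20 = 68
28(ω_s−ω_c) = −68(ω_r−ω_c),  ω_r=0, ω_s=1
28(1−ω_c) = −68(0−ω_c)  ⇒  96ω_c = 28  ⇒  ω_c = 7/24
sun–planet: 28·(1−7/24) = −20·(ω_p−ω_c)  ⇒  ω_p−ω_c = −(28/20)·(17/24) = -119/120
ω_p = 7/24 − 119/120 = -7/10

-7/10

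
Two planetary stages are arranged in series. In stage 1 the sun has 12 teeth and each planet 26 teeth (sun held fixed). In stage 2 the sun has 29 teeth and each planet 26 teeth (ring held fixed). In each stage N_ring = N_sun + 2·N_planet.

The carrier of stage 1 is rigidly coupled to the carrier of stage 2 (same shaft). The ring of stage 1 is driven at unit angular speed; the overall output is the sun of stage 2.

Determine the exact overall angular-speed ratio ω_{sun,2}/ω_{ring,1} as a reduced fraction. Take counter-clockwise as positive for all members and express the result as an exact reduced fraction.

1760/551

Stage 1: N_ring = 12 + 2·26 = 64
Stage 1: 12(ω_s−ω_c) = −64(ω_r−ω_c),  ω_s=0, ω_r=1
Stage 1: 12(0−ω_c) = −64(1−ω_c)  ⇒  76ω_c = 64  ⇒  ω_c = 16/19
  ⇒ ω_c¹/ω_r¹ = 16/19
Stage 2: N_ring = 29 + 2·26 = 81
Stage 2: 29(ω_s−ω_c) = −81(ω_r−ω_c),  ω_r=0, ω_c=1
Stage 2: ω_s = 1 − (81/29)(0−1) = 110/29
  ⇒ ω_s²/ω_c² = 110/29
Coupling ω_c² = ω_c¹ ⇒ overall = 16/19 × 110/29 = 1760/551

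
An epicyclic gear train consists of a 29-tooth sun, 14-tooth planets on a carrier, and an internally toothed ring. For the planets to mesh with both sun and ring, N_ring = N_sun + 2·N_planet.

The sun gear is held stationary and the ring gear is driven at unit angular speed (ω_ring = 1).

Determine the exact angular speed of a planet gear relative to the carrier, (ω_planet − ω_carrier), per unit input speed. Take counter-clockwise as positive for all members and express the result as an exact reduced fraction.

1653/1204

N_ring = 29 + 2·14 = 57
29(ω_s−ω_c) = −57(ω_r−ω_c),  ω_s=0, ω_r=1
29(0−ω_c) = −57(1−ω_c)  ⇒  86ω_c = 57  ⇒  ω_c = 57/86
sun–planet: 29·(0−57/86) = −14·(ω_p−ω_c)  ⇒  ω_p−ω_c = −(29/14)·(-57/86) = 1653/1204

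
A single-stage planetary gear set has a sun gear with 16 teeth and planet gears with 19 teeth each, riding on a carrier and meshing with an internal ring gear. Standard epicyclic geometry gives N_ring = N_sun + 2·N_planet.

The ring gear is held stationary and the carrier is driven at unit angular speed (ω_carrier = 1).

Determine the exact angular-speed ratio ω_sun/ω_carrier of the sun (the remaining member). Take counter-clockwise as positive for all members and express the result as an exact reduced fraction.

N_ring = 16 + 2·19 = 54
16(ω_s−ω_c) = −54(ω_r−ω_c),  ω_r=0, ω_c=1
ω_s = 1 − (54/16)(0−1) = 35/8
ω_s/ω_c = 35/8

35/8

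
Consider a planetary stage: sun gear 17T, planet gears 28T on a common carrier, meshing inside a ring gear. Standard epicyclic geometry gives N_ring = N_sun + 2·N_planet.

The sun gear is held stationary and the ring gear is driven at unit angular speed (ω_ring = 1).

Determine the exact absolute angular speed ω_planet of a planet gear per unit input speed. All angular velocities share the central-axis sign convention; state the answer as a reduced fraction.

N_ring = 17 + 2·28 = 73
17(ω_s−ω_c) = −73(ω_r−ω_c),  ω_s=0, ω_r=1
17(0−ω_c) = −73(1−ω_c)  ⇒  90ω_c = 73  ⇒  ω_c = 73/90
sun–planet: 17·(0−73/90) = −28·(ω_p−ω_c)  ⇒  ω_p−ω_c = −(17/28)·(-73/90) = 1241/2520
ω_p = 73/90 + 1241/2520 = 73/56

73/56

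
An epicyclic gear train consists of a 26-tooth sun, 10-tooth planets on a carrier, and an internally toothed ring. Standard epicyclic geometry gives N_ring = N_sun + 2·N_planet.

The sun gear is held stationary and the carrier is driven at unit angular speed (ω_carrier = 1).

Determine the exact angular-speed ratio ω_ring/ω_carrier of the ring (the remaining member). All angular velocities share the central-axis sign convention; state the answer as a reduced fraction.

N_ring = 26 + 2·10 = 46
26(ω_s−ω_c) = −46(ω_r−ω_c),  ω_s=0, ω_c=1
ω_r = 1 − (26/46)(0−1) = 36/23
ω_r/ω_c = 36/23

36/23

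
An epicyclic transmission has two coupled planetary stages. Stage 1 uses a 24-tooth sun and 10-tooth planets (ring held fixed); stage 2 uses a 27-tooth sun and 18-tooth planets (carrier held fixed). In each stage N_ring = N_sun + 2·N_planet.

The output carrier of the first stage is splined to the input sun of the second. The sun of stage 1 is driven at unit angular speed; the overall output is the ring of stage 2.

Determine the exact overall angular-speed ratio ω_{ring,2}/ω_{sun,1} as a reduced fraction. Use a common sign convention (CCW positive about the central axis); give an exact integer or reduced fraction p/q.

Stage 1: N_ring = 24 + 2·10 = 44
Stage 1: 24(ω_s−ω_c) = −44(ω_r−ω_c),  ω_r=0, ω_s=1
Stage 1: 24(1−ω_c) = −44(0−ω_c)  ⇒  68ω_c = 24  ⇒  ω_c = 6/17
  ⇒ ω_c¹/ω_s¹ = 6/17
Stage 2: N_ring = 27 + 2·18 = 63
Stage 2: 27(ω_s−ω_c) = −63(ω_r−ω_c),  ω_c=0, ω_s=1
Stage 2: ω_r = 0 − (27/63)(1−0) = -3/7
  ⇒ ω_r²/ω_s² = -3/7
Coupling ω_s² = ω_c¹ ⇒ overall = 6/17 × -3/7 = -18/119

-18/119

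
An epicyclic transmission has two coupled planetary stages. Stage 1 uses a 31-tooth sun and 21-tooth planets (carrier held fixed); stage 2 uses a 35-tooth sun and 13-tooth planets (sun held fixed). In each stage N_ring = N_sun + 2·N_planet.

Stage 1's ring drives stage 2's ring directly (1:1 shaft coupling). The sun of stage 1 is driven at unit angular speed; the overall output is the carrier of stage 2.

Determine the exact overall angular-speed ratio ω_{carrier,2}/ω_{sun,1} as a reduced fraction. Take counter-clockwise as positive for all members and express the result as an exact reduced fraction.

Stage 1: N_ring = 31 + 2·21 = 73
Stage 1: 31(ω_s−ω_c) = −73(ω_r−ω_c),  ω_c=0, ω_s=1
Stage 1: ω_r = 0 − (31/73)(1−0) = -31/73
  ⇒ ω_r¹/ω_s¹ = -31/73
Stage 2: N_ring = 35 + 2·13 = 61
Stage 2: 35(ω_s−ω_c) = −61(ω_r−ω_c),  ω_s=0, ω_r=1
Stage 2: 35(0−ω_c) = −61(1−ω_c)  ⇒  96ω_c = 61  ⇒  ω_c = 61/96
  ⇒ ω_c²/ω_r² = 61/96
Coupling ω_r² = ω_r¹ ⇒ overall = -31/73 × 61/96 = -1891/7008

-1891/7008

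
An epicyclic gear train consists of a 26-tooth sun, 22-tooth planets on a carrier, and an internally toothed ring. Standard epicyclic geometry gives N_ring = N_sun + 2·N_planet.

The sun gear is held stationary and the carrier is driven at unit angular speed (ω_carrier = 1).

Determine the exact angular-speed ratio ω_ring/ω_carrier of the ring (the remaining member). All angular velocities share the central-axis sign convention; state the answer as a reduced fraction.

N_ring = 26 + 2·22 = 70
26(ω_s−ω_c) = −70(ω_r−ω_c),  ω_s=0, ω_c=1
ω_r = 1 − (26/70)(0−1) = 48/35
ω_r/ω_c = 48/35

48/35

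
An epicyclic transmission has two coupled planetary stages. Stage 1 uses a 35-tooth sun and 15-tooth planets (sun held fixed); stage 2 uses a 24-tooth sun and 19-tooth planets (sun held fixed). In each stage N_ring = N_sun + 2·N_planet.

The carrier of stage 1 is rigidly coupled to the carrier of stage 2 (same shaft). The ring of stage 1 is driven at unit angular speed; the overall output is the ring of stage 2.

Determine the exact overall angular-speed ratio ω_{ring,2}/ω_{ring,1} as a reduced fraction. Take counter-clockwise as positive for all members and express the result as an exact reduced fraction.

Stage 1: N_ring = 35 + 2·15 = 65
Stage 1: 35(ω_s−ω_c) = −65(ω_r−ω_c),  ω_s=0, ω_r=1
Stage 1: 35(0−ω_c) = −65(1−ω_c)  ⇒  100ω_c = 65  ⇒  ω_c = 13/20
  ⇒ ω_c¹/ω_r¹ = 13/20
Stage 2: N_ring = 24 + 2·19 = 62
Stage 2: 24(ω_s−ω_c) = −62(ω_r−ω_c),  ω_s=0, ω_c=1
Stage 2: ω_r = 1 − (24/62)(0−1) = 43/31
  ⇒ ω_r²/ω_c² = 43/31
Coupling ω_c² = ω_c¹ ⇒ overall = 13/20 × 43/31 = 559/620

559/620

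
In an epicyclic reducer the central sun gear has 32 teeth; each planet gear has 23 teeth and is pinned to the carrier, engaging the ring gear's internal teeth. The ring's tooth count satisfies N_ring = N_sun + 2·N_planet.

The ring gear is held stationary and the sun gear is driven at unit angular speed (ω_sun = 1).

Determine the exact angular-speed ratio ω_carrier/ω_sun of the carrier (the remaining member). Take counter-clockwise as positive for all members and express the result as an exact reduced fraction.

16/55

N_ring = 32 + 2·23 = 78
32(ω_s−ω_c) = −78(ω_r−ω_c),  ω_r=0, ω_s=1
32(1−ω_c) = −78(0−ω_c)  ⇒  110ω_c = 32  ⇒  ω_c = 16/55
ω_c/ω_s = 16/55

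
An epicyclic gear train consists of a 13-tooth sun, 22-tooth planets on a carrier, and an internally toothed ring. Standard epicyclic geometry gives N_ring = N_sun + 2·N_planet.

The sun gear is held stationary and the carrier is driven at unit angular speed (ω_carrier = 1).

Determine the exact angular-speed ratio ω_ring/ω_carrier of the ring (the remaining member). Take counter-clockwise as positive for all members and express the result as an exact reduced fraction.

N_ring = 13 + 2·22 = 57
13(ω_s−ω_c) = −57(ω_r−ω_c),  ω_s=0, ω_c=1
ω_r = 1 − (13/57)(0−1) = 70/57
ω_r/ω_c = 70/57

70/57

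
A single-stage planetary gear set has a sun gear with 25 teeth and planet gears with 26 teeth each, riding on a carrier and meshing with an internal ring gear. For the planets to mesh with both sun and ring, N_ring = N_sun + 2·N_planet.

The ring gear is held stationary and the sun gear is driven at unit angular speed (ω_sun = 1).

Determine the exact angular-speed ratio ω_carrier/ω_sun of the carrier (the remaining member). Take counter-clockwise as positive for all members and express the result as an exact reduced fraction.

N_ring = 25 + 2·26 = 77
25(ω_s−ω_c) = −77(ω_r−ω_c),  ω_r=0, ω_s=1
25(1−ω_c) = −77(0−ω_c)  ⇒  102ω_c = 25  ⇒  ω_c = 25/102
ω_c/ω_s = 25/102

25/102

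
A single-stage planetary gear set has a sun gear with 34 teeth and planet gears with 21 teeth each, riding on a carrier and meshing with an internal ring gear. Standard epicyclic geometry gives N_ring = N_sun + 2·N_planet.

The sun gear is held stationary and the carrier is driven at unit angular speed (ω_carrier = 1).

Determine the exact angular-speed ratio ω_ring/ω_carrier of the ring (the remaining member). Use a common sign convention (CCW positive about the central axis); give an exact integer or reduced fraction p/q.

55/38

N_ring = 34 + 2·21 = 76
34(ω_s−ω_c) = −76(ω_r−ω_c),  ω_s=0, ω_c=1
ω_r = 1 − (34/76)(0−1) = 55/38
ω_r/ω_c = 55/38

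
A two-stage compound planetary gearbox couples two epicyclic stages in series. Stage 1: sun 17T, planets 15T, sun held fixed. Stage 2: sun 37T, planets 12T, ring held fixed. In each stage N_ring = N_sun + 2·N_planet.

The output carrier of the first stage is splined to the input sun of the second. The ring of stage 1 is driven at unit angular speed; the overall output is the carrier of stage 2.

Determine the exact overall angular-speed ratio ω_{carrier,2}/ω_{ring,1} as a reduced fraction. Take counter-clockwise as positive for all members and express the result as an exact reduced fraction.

Stage 1: N_ring = 17 + 2·15 = 47
Stage 1: 17(ω_s−ω_c) = −47(ω_r−ω_c),  ω_s=0, ω_r=1
Stage 1: 17(0−ω_c) = −47(1−ω_c)  ⇒  64ω_c = 47  ⇒  ω_c = 47/64
  ⇒ ω_c¹/ω_r¹ = 47/64
Stage 2: N_ring = 37 + 2·12 = 61
Stage 2: 37(ω_s−ω_c) = −61(ω_r−ω_c),  ω_r=0, ω_s=1
Stage 2: 37(1−ω_c) = −61(0−ω_c)  ⇒  98ω_c = 37  ⇒  ω_c = 37/98
  ⇒ ω_c²/ω_s² = 37/98
Coupling ω_s² = ω_c¹ ⇒ overall = 47/64 × 37/98 = 1739/6272

1739/6272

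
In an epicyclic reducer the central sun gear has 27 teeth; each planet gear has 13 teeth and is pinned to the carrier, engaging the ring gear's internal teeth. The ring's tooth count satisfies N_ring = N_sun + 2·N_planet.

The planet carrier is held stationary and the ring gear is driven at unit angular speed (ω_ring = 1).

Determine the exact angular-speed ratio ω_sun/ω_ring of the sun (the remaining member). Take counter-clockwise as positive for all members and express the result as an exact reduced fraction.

-53/27

N_ring = 27 + 2·13 = 53
27(ω_s−ω_c) = −53(ω_r−ω_c),  ω_c=0, ω_r=1
ω_s = 0 − (53/27)(1−0) = -53/27
ω_s/ω_r = -53/27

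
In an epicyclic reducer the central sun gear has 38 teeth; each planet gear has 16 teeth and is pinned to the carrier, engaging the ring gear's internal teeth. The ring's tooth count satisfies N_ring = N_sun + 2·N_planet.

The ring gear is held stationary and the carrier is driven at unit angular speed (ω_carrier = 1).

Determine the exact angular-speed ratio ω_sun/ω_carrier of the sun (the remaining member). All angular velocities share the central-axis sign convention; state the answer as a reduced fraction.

54/19

N_ring = 38 + 2·16 = 70
38(ω_s−ω_c) = −70(ω_r−ω_c),  ω_r=0, ω_c=1
ω_s = 1 − (70/38)(0−1) = 54/19
ω_s/ω_c = 54/19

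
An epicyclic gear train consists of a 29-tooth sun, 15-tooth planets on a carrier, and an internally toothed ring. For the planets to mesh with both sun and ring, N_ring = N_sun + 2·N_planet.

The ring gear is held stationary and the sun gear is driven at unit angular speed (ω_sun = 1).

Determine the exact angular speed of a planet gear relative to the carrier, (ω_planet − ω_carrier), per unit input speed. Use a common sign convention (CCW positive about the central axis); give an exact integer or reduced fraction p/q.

-1711/1320

N_ring = 29 + 2·15 = 59
29(ω_s−ω_c) = −59(ω_r−ω_c),  ω_r=0, ω_s=1
29(1−ω_c) = −59(0−ω_c)  ⇒  88ω_c = 29  ⇒  ω_c = 29/88
sun–planet: 29·(1−29/88) = −15·(ω_p−ω_c)  ⇒  ω_p−ω_c = −(29/15)·(59/88) = -1711/1320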